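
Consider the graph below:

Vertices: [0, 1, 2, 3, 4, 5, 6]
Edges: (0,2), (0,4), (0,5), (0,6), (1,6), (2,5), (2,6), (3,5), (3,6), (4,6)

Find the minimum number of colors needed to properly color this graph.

The graph has a maximum clique of size 3 (lower bound on chromatic number).
A valid 3-coloring: {0: 1, 1: 1, 2: 2, 3: 1, 4: 2, 5: 0, 6: 0}.
Chromatic number = 3.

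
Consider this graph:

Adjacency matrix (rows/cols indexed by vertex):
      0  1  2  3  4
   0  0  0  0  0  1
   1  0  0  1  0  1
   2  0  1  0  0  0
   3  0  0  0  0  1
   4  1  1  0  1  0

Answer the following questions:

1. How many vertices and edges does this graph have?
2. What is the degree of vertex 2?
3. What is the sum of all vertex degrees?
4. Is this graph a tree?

Count: 5 vertices, 4 edges.
Vertex 2 has neighbors [1], degree = 1.
Handshaking lemma: 2 * 4 = 8.
A graph is a tree iff it is connected and has exactly n-1 edges. This graph is connected (all 5 vertices in one component) and has 5-1 = 4 edges. It is a tree.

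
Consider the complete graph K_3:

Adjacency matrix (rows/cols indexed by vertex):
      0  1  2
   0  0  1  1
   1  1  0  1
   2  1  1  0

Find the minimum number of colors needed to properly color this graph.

In K_3, every vertex is adjacent to every other vertex.
Each vertex needs a unique color.
Chromatic number = 3.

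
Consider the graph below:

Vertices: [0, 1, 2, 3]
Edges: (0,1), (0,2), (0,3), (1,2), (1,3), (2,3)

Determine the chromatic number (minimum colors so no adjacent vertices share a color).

The graph has a maximum clique of size 4 (lower bound on chromatic number).
A valid 4-coloring: {0: 0, 1: 1, 2: 2, 3: 3}.
Chromatic number = 4.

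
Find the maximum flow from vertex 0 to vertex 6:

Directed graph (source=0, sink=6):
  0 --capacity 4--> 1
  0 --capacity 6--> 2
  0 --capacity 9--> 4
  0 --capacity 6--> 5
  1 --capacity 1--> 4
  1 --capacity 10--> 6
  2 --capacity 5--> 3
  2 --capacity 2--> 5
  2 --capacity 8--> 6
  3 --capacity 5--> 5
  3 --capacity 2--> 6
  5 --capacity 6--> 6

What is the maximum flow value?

Computing max flow:
  Flow on (0->1): 4/4
  Flow on (0->2): 6/6
  Flow on (0->5): 6/6
  Flow on (1->6): 4/10
  Flow on (2->6): 6/8
  Flow on (5->6): 6/6
Maximum flow = 16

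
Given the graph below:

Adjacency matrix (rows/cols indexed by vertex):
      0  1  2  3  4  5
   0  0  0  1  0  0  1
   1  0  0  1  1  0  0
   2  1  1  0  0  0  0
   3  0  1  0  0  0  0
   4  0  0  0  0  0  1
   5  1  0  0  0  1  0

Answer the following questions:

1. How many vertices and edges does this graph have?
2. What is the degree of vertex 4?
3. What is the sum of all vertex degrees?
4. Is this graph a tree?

Count: 6 vertices, 5 edges.
Vertex 4 has neighbors [5], degree = 1.
Handshaking lemma: 2 * 5 = 10.
A graph is a tree iff it is connected and has exactly n-1 edges. This graph is connected (all 6 vertices in one component) and has 6-1 = 5 edges. It is a tree.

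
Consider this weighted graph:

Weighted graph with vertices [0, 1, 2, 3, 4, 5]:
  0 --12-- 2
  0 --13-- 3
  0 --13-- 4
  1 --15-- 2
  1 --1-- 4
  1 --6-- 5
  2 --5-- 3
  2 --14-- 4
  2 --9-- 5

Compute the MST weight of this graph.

Applying Kruskal's algorithm (sort edges by weight, add if no cycle):
  Add (1,4) w=1
  Add (2,3) w=5
  Add (1,5) w=6
  Add (2,5) w=9
  Add (0,2) w=12
  Skip (0,3) w=13 (creates cycle)
  Skip (0,4) w=13 (creates cycle)
  Skip (2,4) w=14 (creates cycle)
  Skip (1,2) w=15 (creates cycle)
MST weight = 33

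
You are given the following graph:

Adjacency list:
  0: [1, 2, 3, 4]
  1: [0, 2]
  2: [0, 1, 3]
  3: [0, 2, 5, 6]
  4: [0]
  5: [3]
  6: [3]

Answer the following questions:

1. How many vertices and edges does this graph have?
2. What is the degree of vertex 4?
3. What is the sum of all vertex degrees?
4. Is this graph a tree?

Count: 7 vertices, 8 edges.
Vertex 4 has neighbors [0], degree = 1.
Handshaking lemma: 2 * 8 = 16.
A tree on 7 vertices has 6 edges. This graph has 8 edges (2 extra). Not a tree.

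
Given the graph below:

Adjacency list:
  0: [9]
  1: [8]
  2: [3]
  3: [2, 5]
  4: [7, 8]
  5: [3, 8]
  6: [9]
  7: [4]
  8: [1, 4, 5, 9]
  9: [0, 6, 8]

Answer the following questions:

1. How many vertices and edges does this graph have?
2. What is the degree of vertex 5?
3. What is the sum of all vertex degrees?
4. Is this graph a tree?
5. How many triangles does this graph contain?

Count: 10 vertices, 9 edges.
Vertex 5 has neighbors [3, 8], degree = 2.
Handshaking lemma: 2 * 9 = 18.
A graph is a tree iff it is connected and has exactly n-1 edges. This graph is connected (all 10 vertices in one component) and has 10-1 = 9 edges. It is a tree.
Number of triangles = 0.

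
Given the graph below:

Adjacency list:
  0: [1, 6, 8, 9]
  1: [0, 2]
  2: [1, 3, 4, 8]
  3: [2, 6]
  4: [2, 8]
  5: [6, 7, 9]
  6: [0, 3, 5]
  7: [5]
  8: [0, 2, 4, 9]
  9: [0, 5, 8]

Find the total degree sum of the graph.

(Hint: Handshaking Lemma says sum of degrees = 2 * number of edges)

Count edges: 14 edges.
By Handshaking Lemma: sum of degrees = 2 * 14 = 28.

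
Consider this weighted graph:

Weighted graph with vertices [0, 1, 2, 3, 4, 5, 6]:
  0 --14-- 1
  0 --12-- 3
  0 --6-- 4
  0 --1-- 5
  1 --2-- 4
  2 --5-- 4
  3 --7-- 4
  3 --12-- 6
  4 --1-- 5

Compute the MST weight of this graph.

Applying Kruskal's algorithm (sort edges by weight, add if no cycle):
  Add (0,5) w=1
  Add (4,5) w=1
  Add (1,4) w=2
  Add (2,4) w=5
  Skip (0,4) w=6 (creates cycle)
  Add (3,4) w=7
  Skip (0,3) w=12 (creates cycle)
  Add (3,6) w=12
  Skip (0,1) w=14 (creates cycle)
MST weight = 28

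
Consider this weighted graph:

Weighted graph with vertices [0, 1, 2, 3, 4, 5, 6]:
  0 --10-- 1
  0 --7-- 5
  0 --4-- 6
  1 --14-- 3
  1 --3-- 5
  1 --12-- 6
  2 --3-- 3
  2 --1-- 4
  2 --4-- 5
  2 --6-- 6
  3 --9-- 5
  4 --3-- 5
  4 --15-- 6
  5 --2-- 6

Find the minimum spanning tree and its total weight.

Applying Kruskal's algorithm (sort edges by weight, add if no cycle):
  Add (2,4) w=1
  Add (5,6) w=2
  Add (1,5) w=3
  Add (2,3) w=3
  Add (4,5) w=3
  Add (0,6) w=4
  Skip (2,5) w=4 (creates cycle)
  Skip (2,6) w=6 (creates cycle)
  Skip (0,5) w=7 (creates cycle)
  Skip (3,5) w=9 (creates cycle)
  Skip (0,1) w=10 (creates cycle)
  Skip (1,6) w=12 (creates cycle)
  Skip (1,3) w=14 (creates cycle)
  Skip (4,6) w=15 (creates cycle)
MST weight = 16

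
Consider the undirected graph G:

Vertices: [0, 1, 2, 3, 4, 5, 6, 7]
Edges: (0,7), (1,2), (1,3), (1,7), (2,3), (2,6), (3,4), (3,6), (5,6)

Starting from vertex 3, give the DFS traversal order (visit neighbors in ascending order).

DFS from vertex 3 (neighbors processed in ascending order):
Visit order: 3, 1, 2, 6, 5, 7, 0, 4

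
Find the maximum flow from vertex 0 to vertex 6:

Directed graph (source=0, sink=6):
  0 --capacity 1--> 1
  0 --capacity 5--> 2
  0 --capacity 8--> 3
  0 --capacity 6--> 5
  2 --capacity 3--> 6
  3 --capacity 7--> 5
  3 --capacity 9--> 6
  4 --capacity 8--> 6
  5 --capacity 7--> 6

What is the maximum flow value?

Computing max flow:
  Flow on (0->2): 3/5
  Flow on (0->3): 8/8
  Flow on (0->5): 6/6
  Flow on (2->6): 3/3
  Flow on (3->6): 8/9
  Flow on (5->6): 6/7
Maximum flow = 17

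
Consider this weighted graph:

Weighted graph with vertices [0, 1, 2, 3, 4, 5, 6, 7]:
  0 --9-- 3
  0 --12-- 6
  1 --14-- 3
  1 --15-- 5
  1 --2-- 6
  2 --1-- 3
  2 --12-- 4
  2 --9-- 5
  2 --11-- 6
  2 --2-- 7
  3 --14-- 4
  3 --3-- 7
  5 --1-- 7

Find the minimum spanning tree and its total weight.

Applying Kruskal's algorithm (sort edges by weight, add if no cycle):
  Add (2,3) w=1
  Add (5,7) w=1
  Add (1,6) w=2
  Add (2,7) w=2
  Skip (3,7) w=3 (creates cycle)
  Add (0,3) w=9
  Skip (2,5) w=9 (creates cycle)
  Add (2,6) w=11
  Skip (0,6) w=12 (creates cycle)
  Add (2,4) w=12
  Skip (1,3) w=14 (creates cycle)
  Skip (3,4) w=14 (creates cycle)
  Skip (1,5) w=15 (creates cycle)
MST weight = 38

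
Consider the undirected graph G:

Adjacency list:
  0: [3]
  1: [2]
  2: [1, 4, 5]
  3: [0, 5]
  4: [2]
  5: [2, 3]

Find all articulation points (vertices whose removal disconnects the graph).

An articulation point is a vertex whose removal disconnects the graph.
Articulation points: [2, 3, 5]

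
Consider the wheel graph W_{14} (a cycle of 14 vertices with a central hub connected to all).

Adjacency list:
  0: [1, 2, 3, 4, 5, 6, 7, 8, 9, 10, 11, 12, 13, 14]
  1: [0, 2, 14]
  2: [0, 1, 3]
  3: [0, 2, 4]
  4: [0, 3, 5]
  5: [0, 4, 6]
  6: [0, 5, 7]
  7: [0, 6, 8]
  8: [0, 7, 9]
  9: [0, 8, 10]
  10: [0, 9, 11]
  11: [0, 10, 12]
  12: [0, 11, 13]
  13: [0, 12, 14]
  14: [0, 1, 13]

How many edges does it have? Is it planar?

Wheel graph W_{14}: 14 cycle edges + 14 spoke edges = 28 edges.
Total vertices: 15.
The graph is planar.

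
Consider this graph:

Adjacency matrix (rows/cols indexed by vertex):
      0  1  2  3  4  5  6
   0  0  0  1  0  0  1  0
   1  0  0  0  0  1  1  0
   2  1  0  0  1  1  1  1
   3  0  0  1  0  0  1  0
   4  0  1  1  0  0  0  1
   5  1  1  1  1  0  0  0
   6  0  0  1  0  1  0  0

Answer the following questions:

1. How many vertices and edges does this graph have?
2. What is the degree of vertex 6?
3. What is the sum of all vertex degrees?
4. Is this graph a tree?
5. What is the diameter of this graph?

Count: 7 vertices, 10 edges.
Vertex 6 has neighbors [2, 4], degree = 2.
Handshaking lemma: 2 * 10 = 20.
A tree on 7 vertices has 6 edges. This graph has 10 edges (4 extra). Not a tree.
Diameter (longest shortest path) = 2.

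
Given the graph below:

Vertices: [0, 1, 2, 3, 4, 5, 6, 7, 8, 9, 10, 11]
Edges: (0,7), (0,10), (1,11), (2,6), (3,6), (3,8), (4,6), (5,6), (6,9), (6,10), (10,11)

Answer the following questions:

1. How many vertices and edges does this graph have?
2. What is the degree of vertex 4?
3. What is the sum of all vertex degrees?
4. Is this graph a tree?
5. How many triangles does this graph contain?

Count: 12 vertices, 11 edges.
Vertex 4 has neighbors [6], degree = 1.
Handshaking lemma: 2 * 11 = 22.
A graph is a tree iff it is connected and has exactly n-1 edges. This graph is connected (all 12 vertices in one component) and has 12-1 = 11 edges. It is a tree.
Number of triangles = 0.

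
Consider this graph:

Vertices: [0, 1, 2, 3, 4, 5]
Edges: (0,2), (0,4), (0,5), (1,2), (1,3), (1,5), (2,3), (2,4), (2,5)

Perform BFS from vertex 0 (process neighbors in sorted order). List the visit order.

BFS from vertex 0 (neighbors processed in ascending order):
Visit order: 0, 2, 4, 5, 1, 3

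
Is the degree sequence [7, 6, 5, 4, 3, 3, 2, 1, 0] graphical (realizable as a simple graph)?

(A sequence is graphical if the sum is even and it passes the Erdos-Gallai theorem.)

Sum of degrees = 31. Sum is odd, so the sequence is NOT graphical.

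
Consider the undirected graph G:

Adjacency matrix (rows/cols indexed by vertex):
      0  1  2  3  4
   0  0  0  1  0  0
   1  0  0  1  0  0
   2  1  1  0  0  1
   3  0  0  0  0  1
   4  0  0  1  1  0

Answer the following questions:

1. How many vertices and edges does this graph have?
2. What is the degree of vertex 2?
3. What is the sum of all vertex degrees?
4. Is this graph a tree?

Count: 5 vertices, 4 edges.
Vertex 2 has neighbors [0, 1, 4], degree = 3.
Handshaking lemma: 2 * 4 = 8.
A graph is a tree iff it is connected and has exactly n-1 edges. This graph is connected (all 5 vertices in one component) and has 5-1 = 4 edges. It is a tree.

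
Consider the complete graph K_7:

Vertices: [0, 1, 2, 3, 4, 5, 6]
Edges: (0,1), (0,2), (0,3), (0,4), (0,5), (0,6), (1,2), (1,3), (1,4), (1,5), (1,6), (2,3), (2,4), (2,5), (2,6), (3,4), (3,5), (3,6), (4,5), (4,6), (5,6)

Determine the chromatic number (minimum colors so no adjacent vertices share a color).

In K_7, every vertex is adjacent to every other vertex.
Each vertex needs a unique color.
Chromatic number = 7.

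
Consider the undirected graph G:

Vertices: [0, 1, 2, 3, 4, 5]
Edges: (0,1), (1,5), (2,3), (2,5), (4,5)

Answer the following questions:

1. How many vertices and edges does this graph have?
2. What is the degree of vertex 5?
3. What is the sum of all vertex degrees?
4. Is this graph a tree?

Count: 6 vertices, 5 edges.
Vertex 5 has neighbors [1, 2, 4], degree = 3.
Handshaking lemma: 2 * 5 = 10.
A graph is a tree iff it is connected and has exactly n-1 edges. This graph is connected (all 6 vertices in one component) and has 6-1 = 5 edges. It is a tree.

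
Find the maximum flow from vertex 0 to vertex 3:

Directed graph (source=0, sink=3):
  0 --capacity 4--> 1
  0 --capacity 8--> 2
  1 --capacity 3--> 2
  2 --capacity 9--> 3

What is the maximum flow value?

Computing max flow:
  Flow on (0->1): 3/4
  Flow on (0->2): 6/8
  Flow on (1->2): 3/3
  Flow on (2->3): 9/9
Maximum flow = 9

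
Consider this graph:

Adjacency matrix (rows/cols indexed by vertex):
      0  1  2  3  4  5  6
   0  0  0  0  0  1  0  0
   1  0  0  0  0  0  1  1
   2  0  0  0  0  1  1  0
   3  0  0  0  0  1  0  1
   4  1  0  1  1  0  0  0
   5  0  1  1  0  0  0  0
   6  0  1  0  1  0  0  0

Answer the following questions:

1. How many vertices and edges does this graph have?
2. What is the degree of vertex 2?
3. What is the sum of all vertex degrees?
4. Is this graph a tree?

Count: 7 vertices, 7 edges.
Vertex 2 has neighbors [4, 5], degree = 2.
Handshaking lemma: 2 * 7 = 14.
A tree on 7 vertices has 6 edges. This graph has 7 edges (1 extra). Not a tree.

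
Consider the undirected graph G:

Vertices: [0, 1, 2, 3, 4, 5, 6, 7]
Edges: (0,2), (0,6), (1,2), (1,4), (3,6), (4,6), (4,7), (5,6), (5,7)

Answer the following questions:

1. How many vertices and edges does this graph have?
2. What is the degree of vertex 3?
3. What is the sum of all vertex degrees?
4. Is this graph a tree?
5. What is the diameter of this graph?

Count: 8 vertices, 9 edges.
Vertex 3 has neighbors [6], degree = 1.
Handshaking lemma: 2 * 9 = 18.
A tree on 8 vertices has 7 edges. This graph has 9 edges (2 extra). Not a tree.
Diameter (longest shortest path) = 3.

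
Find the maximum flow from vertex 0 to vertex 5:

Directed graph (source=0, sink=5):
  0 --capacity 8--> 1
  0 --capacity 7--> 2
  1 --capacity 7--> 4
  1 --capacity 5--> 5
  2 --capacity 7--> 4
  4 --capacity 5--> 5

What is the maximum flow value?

Computing max flow:
  Flow on (0->1): 5/8
  Flow on (0->2): 5/7
  Flow on (1->5): 5/5
  Flow on (2->4): 5/7
  Flow on (4->5): 5/5
Maximum flow = 10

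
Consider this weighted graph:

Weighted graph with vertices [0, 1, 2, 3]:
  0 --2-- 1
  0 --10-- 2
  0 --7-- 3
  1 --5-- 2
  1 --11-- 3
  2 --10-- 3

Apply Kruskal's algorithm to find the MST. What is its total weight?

Applying Kruskal's algorithm (sort edges by weight, add if no cycle):
  Add (0,1) w=2
  Add (1,2) w=5
  Add (0,3) w=7
  Skip (0,2) w=10 (creates cycle)
  Skip (2,3) w=10 (creates cycle)
  Skip (1,3) w=11 (creates cycle)
MST weight = 14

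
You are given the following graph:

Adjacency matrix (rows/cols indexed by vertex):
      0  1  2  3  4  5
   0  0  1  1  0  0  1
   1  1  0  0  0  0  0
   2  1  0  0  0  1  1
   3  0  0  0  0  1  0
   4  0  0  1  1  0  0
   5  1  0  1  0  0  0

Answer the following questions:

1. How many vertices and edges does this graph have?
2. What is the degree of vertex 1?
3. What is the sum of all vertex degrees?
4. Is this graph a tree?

Count: 6 vertices, 6 edges.
Vertex 1 has neighbors [0], degree = 1.
Handshaking lemma: 2 * 6 = 12.
A tree on 6 vertices has 5 edges. This graph has 6 edges (1 extra). Not a tree.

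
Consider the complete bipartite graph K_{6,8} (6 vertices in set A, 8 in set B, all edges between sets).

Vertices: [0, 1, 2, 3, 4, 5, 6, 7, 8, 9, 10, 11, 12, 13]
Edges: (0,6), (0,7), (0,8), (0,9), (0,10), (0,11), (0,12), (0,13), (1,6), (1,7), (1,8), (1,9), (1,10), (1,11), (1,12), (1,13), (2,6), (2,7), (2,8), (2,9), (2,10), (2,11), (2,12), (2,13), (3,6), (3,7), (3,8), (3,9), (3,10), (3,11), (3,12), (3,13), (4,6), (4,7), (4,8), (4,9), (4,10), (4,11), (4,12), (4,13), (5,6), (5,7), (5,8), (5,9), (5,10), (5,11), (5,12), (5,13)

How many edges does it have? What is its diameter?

K_{6,8} has 6 * 8 = 48 edges.
Any vertex reaches any opposite-side vertex in 1 step; same-side vertices reach in 2 steps via any opposite-side vertex.
Diameter = 2.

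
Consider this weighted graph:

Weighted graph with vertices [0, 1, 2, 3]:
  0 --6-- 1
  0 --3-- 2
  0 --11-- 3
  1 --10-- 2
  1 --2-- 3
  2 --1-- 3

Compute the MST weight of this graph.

Applying Kruskal's algorithm (sort edges by weight, add if no cycle):
  Add (2,3) w=1
  Add (1,3) w=2
  Add (0,2) w=3
  Skip (0,1) w=6 (creates cycle)
  Skip (1,2) w=10 (creates cycle)
  Skip (0,3) w=11 (creates cycle)
MST weight = 6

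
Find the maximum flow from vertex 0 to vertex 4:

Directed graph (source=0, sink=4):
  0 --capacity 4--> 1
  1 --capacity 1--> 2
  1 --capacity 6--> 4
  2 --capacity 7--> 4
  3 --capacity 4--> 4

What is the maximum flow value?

Computing max flow:
  Flow on (0->1): 4/4
  Flow on (1->4): 4/6
Maximum flow = 4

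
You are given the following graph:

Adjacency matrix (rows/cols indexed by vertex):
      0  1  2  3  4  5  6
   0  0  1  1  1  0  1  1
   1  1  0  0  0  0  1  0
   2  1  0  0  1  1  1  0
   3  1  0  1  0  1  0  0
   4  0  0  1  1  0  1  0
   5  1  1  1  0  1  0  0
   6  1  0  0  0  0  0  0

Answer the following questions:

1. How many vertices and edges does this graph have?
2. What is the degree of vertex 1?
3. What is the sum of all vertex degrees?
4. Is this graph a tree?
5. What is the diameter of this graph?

Count: 7 vertices, 11 edges.
Vertex 1 has neighbors [0, 5], degree = 2.
Handshaking lemma: 2 * 11 = 22.
A tree on 7 vertices has 6 edges. This graph has 11 edges (5 extra). Not a tree.
Diameter (longest shortest path) = 3.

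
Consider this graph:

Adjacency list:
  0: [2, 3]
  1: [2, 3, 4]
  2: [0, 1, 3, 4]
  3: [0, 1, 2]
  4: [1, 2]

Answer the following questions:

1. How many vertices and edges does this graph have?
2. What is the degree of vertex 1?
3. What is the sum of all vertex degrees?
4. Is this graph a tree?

Count: 5 vertices, 7 edges.
Vertex 1 has neighbors [2, 3, 4], degree = 3.
Handshaking lemma: 2 * 7 = 14.
A tree on 5 vertices has 4 edges. This graph has 7 edges (3 extra). Not a tree.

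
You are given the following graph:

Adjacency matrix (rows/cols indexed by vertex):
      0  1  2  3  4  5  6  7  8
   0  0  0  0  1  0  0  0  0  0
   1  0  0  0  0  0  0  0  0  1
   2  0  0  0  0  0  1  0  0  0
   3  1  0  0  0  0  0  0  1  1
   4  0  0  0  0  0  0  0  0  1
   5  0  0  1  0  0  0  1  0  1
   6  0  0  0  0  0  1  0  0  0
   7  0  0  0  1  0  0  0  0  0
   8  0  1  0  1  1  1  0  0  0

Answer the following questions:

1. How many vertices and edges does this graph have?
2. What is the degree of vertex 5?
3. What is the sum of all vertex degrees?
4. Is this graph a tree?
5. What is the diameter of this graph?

Count: 9 vertices, 8 edges.
Vertex 5 has neighbors [2, 6, 8], degree = 3.
Handshaking lemma: 2 * 8 = 16.
A graph is a tree iff it is connected and has exactly n-1 edges. This graph is connected (all 9 vertices in one component) and has 9-1 = 8 edges. It is a tree.
Diameter (longest shortest path) = 4.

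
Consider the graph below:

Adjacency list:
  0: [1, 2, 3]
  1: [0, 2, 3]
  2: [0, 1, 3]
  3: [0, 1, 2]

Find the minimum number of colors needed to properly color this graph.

The graph has a maximum clique of size 4 (lower bound on chromatic number).
A valid 4-coloring: {0: 0, 1: 1, 2: 2, 3: 3}.
Chromatic number = 4.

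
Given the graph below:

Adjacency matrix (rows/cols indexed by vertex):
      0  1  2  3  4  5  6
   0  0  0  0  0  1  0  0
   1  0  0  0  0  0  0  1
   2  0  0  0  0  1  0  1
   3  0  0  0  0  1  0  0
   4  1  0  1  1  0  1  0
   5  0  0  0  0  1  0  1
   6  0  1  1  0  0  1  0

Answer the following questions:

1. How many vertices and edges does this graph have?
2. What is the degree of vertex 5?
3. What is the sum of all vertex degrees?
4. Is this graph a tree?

Count: 7 vertices, 7 edges.
Vertex 5 has neighbors [4, 6], degree = 2.
Handshaking lemma: 2 * 7 = 14.
A tree on 7 vertices has 6 edges. This graph has 7 edges (1 extra). Not a tree.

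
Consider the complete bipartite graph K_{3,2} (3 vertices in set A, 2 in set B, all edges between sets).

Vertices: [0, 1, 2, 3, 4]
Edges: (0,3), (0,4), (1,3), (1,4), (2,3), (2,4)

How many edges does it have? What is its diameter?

K_{3,2} has 3 * 2 = 6 edges.
Any vertex reaches any opposite-side vertex in 1 step; same-side vertices reach in 2 steps via any opposite-side vertex.
Diameter = 2.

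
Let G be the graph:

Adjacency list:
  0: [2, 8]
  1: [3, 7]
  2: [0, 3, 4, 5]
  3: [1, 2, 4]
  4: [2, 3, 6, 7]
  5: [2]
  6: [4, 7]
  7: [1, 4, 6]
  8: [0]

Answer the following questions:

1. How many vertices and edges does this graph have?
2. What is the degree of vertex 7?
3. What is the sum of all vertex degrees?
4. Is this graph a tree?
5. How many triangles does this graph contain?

Count: 9 vertices, 11 edges.
Vertex 7 has neighbors [1, 4, 6], degree = 3.
Handshaking lemma: 2 * 11 = 22.
A tree on 9 vertices has 8 edges. This graph has 11 edges (3 extra). Not a tree.
Number of triangles = 2.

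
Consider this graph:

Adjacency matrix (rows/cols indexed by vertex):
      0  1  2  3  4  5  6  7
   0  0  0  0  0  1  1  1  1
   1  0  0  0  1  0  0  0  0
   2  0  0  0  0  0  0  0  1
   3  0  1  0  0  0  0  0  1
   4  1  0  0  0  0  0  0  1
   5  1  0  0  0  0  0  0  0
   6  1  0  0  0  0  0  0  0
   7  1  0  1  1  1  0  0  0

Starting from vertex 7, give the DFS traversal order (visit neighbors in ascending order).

DFS from vertex 7 (neighbors processed in ascending order):
Visit order: 7, 0, 4, 5, 6, 2, 3, 1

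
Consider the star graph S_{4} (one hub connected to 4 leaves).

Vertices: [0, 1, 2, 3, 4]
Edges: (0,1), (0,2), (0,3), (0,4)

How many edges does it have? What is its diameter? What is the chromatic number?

Star graph S_{4}: the hub connects to all 4 leaves.
Edges = 4.
Diameter = 2 (any leaf to hub is 1, leaf to leaf through hub is 2).
Star graphs are bipartite (hub vs leaves), so chromatic number = 2.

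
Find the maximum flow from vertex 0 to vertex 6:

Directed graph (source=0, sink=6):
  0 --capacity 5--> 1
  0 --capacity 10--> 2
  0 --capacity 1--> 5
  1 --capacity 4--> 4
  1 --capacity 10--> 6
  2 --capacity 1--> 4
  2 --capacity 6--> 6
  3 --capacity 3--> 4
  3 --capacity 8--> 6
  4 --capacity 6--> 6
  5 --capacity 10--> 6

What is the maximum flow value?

Computing max flow:
  Flow on (0->1): 5/5
  Flow on (0->2): 7/10
  Flow on (0->5): 1/1
  Flow on (1->6): 5/10
  Flow on (2->4): 1/1
  Flow on (2->6): 6/6
  Flow on (4->6): 1/6
  Flow on (5->6): 1/10
Maximum flow = 13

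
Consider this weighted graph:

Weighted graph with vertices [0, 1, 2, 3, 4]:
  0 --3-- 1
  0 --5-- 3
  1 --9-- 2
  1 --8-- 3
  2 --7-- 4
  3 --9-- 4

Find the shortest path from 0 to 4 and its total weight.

Using Dijkstra's algorithm from vertex 0:
Shortest path: 0 -> 3 -> 4
Total weight: 5 + 9 = 14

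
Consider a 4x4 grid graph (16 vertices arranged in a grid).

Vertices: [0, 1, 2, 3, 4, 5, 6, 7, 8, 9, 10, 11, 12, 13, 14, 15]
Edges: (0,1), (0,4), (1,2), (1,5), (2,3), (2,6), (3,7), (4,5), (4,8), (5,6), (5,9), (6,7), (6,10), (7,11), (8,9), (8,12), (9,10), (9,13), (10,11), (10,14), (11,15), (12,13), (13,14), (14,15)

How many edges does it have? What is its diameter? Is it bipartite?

A 4x4 grid has 12 vertical edges and 12 horizontal edges.
Total edges = 12 + 12 = 24.
Diameter = (4-1) + (4-1) = 6 (corner to opposite corner).
Grid graphs are bipartite (checkerboard coloring).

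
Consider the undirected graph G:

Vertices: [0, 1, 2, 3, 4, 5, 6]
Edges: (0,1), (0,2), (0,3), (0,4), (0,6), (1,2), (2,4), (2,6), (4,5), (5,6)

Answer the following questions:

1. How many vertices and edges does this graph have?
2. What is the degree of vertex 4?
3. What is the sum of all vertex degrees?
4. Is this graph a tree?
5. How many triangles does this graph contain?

Count: 7 vertices, 10 edges.
Vertex 4 has neighbors [0, 2, 5], degree = 3.
Handshaking lemma: 2 * 10 = 20.
A tree on 7 vertices has 6 edges. This graph has 10 edges (4 extra). Not a tree.
Number of triangles = 3.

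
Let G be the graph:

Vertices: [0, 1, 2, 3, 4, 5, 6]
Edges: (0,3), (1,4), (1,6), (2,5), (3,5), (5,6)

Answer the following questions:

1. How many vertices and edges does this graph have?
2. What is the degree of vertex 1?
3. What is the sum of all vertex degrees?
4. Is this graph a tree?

Count: 7 vertices, 6 edges.
Vertex 1 has neighbors [4, 6], degree = 2.
Handshaking lemma: 2 * 6 = 12.
A graph is a tree iff it is connected and has exactly n-1 edges. This graph is connected (all 7 vertices in one component) and has 7-1 = 6 edges. It is a tree.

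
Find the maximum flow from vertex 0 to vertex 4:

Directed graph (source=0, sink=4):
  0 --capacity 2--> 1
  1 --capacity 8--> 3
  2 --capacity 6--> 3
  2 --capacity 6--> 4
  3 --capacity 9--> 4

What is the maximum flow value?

Computing max flow:
  Flow on (0->1): 2/2
  Flow on (1->3): 2/8
  Flow on (3->4): 2/9
Maximum flow = 2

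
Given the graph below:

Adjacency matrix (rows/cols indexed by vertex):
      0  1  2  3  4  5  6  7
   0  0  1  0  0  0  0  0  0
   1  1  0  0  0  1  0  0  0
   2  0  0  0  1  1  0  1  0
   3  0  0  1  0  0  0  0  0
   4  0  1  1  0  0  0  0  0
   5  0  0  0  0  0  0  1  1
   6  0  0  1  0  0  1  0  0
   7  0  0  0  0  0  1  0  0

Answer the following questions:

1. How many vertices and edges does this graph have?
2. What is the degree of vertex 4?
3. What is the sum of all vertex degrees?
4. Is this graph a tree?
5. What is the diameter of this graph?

Count: 8 vertices, 7 edges.
Vertex 4 has neighbors [1, 2], degree = 2.
Handshaking lemma: 2 * 7 = 14.
A graph is a tree iff it is connected and has exactly n-1 edges. This graph is connected (all 8 vertices in one component) and has 8-1 = 7 edges. It is a tree.
Diameter (longest shortest path) = 6.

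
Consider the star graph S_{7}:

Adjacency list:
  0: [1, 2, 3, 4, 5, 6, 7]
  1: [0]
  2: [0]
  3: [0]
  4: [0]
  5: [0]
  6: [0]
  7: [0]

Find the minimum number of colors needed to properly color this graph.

S_{7} has one hub adjacent to 7 leaves; leaves are pairwise non-adjacent.
Color the hub 0 and every leaf 1.
Chromatic number = 2.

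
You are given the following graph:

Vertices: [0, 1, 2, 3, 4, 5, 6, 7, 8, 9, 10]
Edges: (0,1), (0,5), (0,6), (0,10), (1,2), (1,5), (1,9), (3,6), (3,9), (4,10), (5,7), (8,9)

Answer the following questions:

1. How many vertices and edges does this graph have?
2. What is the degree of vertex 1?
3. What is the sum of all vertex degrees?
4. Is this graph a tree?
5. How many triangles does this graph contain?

Count: 11 vertices, 12 edges.
Vertex 1 has neighbors [0, 2, 5, 9], degree = 4.
Handshaking lemma: 2 * 12 = 24.
A tree on 11 vertices has 10 edges. This graph has 12 edges (2 extra). Not a tree.
Number of triangles = 1.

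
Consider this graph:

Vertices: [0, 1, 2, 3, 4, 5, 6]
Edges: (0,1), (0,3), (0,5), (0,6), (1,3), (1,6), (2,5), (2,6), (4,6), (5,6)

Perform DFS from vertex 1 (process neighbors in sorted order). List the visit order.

DFS from vertex 1 (neighbors processed in ascending order):
Visit order: 1, 0, 3, 5, 2, 6, 4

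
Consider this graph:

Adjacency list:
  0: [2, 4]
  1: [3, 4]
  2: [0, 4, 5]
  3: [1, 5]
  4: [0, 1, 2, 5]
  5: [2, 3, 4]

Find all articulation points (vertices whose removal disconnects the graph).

No articulation points. The graph is biconnected.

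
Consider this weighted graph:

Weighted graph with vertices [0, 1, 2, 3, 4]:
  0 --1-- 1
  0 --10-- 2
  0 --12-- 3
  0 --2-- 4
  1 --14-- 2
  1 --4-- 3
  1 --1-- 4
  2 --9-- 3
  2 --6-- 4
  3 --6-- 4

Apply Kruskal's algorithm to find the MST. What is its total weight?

Applying Kruskal's algorithm (sort edges by weight, add if no cycle):
  Add (0,1) w=1
  Add (1,4) w=1
  Skip (0,4) w=2 (creates cycle)
  Add (1,3) w=4
  Add (2,4) w=6
  Skip (3,4) w=6 (creates cycle)
  Skip (2,3) w=9 (creates cycle)
  Skip (0,2) w=10 (creates cycle)
  Skip (0,3) w=12 (creates cycle)
  Skip (1,2) w=14 (creates cycle)
MST weight = 12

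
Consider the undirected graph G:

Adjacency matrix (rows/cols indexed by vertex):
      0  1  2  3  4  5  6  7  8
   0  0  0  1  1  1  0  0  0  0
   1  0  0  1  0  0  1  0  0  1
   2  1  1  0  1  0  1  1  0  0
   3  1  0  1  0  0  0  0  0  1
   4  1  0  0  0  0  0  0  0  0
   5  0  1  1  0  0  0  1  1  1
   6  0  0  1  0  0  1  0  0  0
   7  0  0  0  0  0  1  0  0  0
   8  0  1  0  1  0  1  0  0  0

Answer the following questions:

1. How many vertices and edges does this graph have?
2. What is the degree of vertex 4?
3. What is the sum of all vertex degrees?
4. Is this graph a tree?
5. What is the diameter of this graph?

Count: 9 vertices, 13 edges.
Vertex 4 has neighbors [0], degree = 1.
Handshaking lemma: 2 * 13 = 26.
A tree on 9 vertices has 8 edges. This graph has 13 edges (5 extra). Not a tree.
Diameter (longest shortest path) = 4.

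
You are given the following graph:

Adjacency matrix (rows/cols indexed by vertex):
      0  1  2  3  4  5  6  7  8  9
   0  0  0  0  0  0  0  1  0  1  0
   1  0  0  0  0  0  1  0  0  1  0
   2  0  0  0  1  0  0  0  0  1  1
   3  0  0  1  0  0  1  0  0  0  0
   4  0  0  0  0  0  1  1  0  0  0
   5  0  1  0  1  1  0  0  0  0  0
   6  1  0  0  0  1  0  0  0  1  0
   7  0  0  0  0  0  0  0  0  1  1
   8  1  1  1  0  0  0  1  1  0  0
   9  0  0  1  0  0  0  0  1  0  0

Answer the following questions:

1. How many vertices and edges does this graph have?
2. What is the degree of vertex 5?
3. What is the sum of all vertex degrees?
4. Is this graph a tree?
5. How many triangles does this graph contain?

Count: 10 vertices, 13 edges.
Vertex 5 has neighbors [1, 3, 4], degree = 3.
Handshaking lemma: 2 * 13 = 26.
A tree on 10 vertices has 9 edges. This graph has 13 edges (4 extra). Not a tree.
Number of triangles = 1.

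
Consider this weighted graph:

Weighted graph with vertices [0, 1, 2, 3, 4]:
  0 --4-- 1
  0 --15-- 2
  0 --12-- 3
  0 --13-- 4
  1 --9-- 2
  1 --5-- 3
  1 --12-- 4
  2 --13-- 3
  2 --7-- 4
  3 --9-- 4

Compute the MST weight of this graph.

Applying Kruskal's algorithm (sort edges by weight, add if no cycle):
  Add (0,1) w=4
  Add (1,3) w=5
  Add (2,4) w=7
  Add (1,2) w=9
  Skip (3,4) w=9 (creates cycle)
  Skip (0,3) w=12 (creates cycle)
  Skip (1,4) w=12 (creates cycle)
  Skip (0,4) w=13 (creates cycle)
  Skip (2,3) w=13 (creates cycle)
  Skip (0,2) w=15 (creates cycle)
MST weight = 25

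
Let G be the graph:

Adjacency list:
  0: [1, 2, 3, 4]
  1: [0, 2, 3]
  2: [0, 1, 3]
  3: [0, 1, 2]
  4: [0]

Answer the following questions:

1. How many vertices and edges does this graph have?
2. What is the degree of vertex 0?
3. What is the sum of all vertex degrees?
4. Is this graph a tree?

Count: 5 vertices, 7 edges.
Vertex 0 has neighbors [1, 2, 3, 4], degree = 4.
Handshaking lemma: 2 * 7 = 14.
A tree on 5 vertices has 4 edges. This graph has 7 edges (3 extra). Not a tree.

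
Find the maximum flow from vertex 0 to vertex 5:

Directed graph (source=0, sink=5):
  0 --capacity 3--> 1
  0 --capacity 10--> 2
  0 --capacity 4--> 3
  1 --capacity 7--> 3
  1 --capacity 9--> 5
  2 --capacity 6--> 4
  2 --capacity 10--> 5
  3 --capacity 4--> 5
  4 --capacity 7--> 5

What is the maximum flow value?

Computing max flow:
  Flow on (0->1): 3/3
  Flow on (0->2): 10/10
  Flow on (0->3): 4/4
  Flow on (1->5): 3/9
  Flow on (2->5): 10/10
  Flow on (3->5): 4/4
Maximum flow = 17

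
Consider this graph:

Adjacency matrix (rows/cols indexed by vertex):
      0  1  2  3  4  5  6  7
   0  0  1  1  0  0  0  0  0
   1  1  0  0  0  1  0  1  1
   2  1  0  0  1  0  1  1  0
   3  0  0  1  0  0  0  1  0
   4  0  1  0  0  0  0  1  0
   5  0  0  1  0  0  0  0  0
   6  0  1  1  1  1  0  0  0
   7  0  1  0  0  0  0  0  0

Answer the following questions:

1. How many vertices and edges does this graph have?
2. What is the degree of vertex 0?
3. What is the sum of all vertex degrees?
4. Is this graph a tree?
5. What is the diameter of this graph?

Count: 8 vertices, 10 edges.
Vertex 0 has neighbors [1, 2], degree = 2.
Handshaking lemma: 2 * 10 = 20.
A tree on 8 vertices has 7 edges. This graph has 10 edges (3 extra). Not a tree.
Diameter (longest shortest path) = 4.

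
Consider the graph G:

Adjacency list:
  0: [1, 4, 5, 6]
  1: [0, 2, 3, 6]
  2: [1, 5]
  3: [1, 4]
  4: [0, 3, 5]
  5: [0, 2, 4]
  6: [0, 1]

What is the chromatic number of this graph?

The graph has a maximum clique of size 3 (lower bound on chromatic number).
A valid 3-coloring: {0: 0, 1: 1, 2: 0, 3: 0, 4: 1, 5: 2, 6: 2}.
Chromatic number = 3.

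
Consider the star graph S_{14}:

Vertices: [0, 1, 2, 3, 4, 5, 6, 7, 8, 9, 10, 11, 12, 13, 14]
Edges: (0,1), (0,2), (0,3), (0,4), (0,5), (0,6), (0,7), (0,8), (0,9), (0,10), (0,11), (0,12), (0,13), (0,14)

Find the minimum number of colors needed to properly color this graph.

S_{14} has one hub adjacent to 14 leaves; leaves are pairwise non-adjacent.
Color the hub 0 and every leaf 1.
Chromatic number = 2.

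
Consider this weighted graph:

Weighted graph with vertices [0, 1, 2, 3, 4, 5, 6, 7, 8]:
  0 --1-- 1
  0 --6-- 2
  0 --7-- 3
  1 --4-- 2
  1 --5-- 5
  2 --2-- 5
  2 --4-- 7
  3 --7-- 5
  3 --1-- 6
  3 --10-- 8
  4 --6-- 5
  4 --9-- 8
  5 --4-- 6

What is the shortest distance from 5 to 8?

Using Dijkstra's algorithm from vertex 5:
Shortest path: 5 -> 4 -> 8
Total weight: 6 + 9 = 15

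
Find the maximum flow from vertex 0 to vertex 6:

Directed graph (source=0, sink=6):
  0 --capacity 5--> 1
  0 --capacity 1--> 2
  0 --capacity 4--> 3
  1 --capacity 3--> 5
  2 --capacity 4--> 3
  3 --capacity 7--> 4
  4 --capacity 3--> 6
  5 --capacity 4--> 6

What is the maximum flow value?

Computing max flow:
  Flow on (0->1): 3/5
  Flow on (0->3): 3/4
  Flow on (1->5): 3/3
  Flow on (3->4): 3/7
  Flow on (4->6): 3/3
  Flow on (5->6): 3/4
Maximum flow = 6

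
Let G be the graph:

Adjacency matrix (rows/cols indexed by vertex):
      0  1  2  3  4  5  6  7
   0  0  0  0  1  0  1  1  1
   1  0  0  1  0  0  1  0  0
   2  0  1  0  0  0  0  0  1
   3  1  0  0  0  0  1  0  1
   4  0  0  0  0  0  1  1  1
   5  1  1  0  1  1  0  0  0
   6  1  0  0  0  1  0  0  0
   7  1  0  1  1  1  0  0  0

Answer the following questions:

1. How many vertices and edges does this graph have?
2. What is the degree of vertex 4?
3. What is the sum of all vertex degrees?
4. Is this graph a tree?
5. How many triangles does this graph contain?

Count: 8 vertices, 12 edges.
Vertex 4 has neighbors [5, 6, 7], degree = 3.
Handshaking lemma: 2 * 12 = 24.
A tree on 8 vertices has 7 edges. This graph has 12 edges (5 extra). Not a tree.
Number of triangles = 2.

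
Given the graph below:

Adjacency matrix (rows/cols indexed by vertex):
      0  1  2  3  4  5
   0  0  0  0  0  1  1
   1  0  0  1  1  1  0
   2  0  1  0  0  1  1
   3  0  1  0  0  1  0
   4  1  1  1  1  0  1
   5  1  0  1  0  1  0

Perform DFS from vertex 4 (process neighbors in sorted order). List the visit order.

DFS from vertex 4 (neighbors processed in ascending order):
Visit order: 4, 0, 5, 2, 1, 3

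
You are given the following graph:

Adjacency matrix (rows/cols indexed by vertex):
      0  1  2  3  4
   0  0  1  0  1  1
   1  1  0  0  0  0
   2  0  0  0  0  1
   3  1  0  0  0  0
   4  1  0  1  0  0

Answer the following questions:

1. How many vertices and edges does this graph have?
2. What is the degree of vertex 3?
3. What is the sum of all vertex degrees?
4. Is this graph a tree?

Count: 5 vertices, 4 edges.
Vertex 3 has neighbors [0], degree = 1.
Handshaking lemma: 2 * 4 = 8.
A graph is a tree iff it is connected and has exactly n-1 edges. This graph is connected (all 5 vertices in one component) and has 5-1 = 4 edges. It is a tree.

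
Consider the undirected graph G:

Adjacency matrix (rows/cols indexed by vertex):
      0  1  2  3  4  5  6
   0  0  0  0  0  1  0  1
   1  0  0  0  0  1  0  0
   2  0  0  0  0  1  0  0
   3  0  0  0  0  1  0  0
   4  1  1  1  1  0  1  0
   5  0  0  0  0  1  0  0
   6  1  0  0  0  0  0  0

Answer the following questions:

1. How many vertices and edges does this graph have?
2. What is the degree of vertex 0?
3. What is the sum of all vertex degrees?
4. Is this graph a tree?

Count: 7 vertices, 6 edges.
Vertex 0 has neighbors [4, 6], degree = 2.
Handshaking lemma: 2 * 6 = 12.
A graph is a tree iff it is connected and has exactly n-1 edges. This graph is connected (all 7 vertices in one component) and has 7-1 = 6 edges. It is a tree.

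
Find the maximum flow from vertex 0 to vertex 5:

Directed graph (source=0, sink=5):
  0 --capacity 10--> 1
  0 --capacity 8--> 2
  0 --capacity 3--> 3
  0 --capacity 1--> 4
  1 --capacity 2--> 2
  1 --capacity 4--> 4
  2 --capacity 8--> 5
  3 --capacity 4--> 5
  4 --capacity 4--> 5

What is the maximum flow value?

Computing max flow:
  Flow on (0->1): 6/10
  Flow on (0->2): 6/8
  Flow on (0->3): 3/3
  Flow on (1->2): 2/2
  Flow on (1->4): 4/4
  Flow on (2->5): 8/8
  Flow on (3->5): 3/4
  Flow on (4->5): 4/4
Maximum flow = 15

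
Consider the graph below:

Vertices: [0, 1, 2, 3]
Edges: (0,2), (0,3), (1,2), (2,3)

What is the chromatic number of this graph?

The graph has a maximum clique of size 3 (lower bound on chromatic number).
A valid 3-coloring: {0: 1, 1: 1, 2: 0, 3: 2}.
Chromatic number = 3.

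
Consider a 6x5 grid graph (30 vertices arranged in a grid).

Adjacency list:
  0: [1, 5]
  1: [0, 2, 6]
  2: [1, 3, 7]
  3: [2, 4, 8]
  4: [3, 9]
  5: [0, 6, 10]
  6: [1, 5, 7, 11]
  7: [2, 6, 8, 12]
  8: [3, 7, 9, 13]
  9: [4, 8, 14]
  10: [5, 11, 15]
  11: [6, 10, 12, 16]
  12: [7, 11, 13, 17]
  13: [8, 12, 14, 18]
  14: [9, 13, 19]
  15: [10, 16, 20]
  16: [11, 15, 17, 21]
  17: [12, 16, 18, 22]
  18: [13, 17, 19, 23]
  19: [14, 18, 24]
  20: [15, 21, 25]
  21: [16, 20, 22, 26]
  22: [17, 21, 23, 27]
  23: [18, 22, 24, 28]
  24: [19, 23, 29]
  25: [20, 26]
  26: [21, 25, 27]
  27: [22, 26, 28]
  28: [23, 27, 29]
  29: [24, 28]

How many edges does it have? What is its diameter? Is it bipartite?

A 6x5 grid has 25 vertical edges and 24 horizontal edges.
Total edges = 25 + 24 = 49.
Diameter = (6-1) + (5-1) = 9 (corner to opposite corner).
Grid graphs are bipartite (checkerboard coloring).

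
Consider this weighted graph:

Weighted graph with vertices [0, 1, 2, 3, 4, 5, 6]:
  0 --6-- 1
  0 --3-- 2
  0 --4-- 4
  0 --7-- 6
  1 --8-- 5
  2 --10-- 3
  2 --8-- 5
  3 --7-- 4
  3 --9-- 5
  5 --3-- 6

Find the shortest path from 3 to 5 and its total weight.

Using Dijkstra's algorithm from vertex 3:
Shortest path: 3 -> 5
Total weight: 9 = 9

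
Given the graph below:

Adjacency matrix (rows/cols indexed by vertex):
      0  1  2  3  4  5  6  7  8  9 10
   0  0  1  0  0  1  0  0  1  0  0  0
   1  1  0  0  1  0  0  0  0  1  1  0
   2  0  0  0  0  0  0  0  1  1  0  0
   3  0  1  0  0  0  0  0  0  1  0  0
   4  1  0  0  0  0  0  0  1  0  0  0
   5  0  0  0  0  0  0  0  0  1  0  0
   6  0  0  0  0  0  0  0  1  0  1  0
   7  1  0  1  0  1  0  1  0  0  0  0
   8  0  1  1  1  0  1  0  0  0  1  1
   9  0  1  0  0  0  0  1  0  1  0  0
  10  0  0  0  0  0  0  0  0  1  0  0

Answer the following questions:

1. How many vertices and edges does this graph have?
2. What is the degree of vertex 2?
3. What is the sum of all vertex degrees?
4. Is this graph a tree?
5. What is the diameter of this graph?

Count: 11 vertices, 15 edges.
Vertex 2 has neighbors [7, 8], degree = 2.
Handshaking lemma: 2 * 15 = 30.
A tree on 11 vertices has 10 edges. This graph has 15 edges (5 extra). Not a tree.
Diameter (longest shortest path) = 4.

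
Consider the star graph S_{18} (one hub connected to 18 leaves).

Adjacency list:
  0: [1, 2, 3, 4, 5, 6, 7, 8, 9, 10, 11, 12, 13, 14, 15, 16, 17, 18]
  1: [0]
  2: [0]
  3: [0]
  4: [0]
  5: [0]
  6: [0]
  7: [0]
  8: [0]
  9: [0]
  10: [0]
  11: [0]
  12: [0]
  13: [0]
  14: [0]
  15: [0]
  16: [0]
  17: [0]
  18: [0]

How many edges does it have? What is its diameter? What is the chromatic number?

Star graph S_{18}: the hub connects to all 18 leaves.
Edges = 18.
Diameter = 2 (any leaf to hub is 1, leaf to leaf through hub is 2).
Star graphs are bipartite (hub vs leaves), so chromatic number = 2.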